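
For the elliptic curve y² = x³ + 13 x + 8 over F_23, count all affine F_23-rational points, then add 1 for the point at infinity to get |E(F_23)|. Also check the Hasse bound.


Affine points = {(0, 10), (0, 13), (4, 3), (4, 20), (6, 7), (6, 16), (8, 7), (8, 16), (9, 7), (9, 16), (12, 11), (12, 12), (14, 6), (14, 17), (15, 6), (15, 17), (17, 6), (17, 17), (18, 5), (18, 18)}; affine count = 20; |E(F_23)| = 21.

Discriminant check: Δ ∝ 4a³ + 27b² = 4·13³ + 27·8² = 4·2197 + 27·64 ≡ 5 (mod 23). Nonzero ⇒ E is nonsingular.
For each x ∈ F_23, compute rhs = x³ + 13·x + 8 mod 23, then count y ∈ F_23 with y² ≡ rhs.
  x = 0: rhs = 8, matching y values: 10, 13 (2 points).
  x = 1: rhs = 22, matching y values: none (0 points).
  x = 2: rhs = 19, matching y values: none (0 points).
  x = 3: rhs = 5, matching y values: none (0 points).
  x = 4: rhs = 9, matching y values: 3, 20 (2 points).
  x = 5: rhs = 14, matching y values: none (0 points).
  x = 6: rhs = 3, matching y values: 7, 16 (2 points).
  x = 7: rhs = 5, matching y values: none (0 points).
  x = 8: rhs = 3, matching y values: 7, 16 (2 points).
  x = 9: rhs = 3, matching y values: 7, 16 (2 points).
  x = 10: rhs = 11, matching y values: none (0 points).
  x = 11: rhs = 10, matching y values: none (0 points).
  x = 12: rhs = 6, matching y values: 11, 12 (2 points).
  x = 13: rhs = 5, matching y values: none (0 points).
  x = 14: rhs = 13, matching y values: 6, 17 (2 points).
  x = 15: rhs = 13, matching y values: 6, 17 (2 points).
  x = 16: rhs = 11, matching y values: none (0 points).
  x = 17: rhs = 13, matching y values: 6, 17 (2 points).
  x = 18: rhs = 2, matching y values: 5, 18 (2 points).
  x = 19: rhs = 7, matching y values: none (0 points).
  x = 20: rhs = 11, matching y values: none (0 points).
  x = 21: rhs = 20, matching y values: none (0 points).
  x = 22: rhs = 17, matching y values: none (0 points).
Total affine count: 20.
Full point count |E(F_23)| = 20 + 1 = 21.
Hasse bound: |21 − (23+1)| = |-3| = 3 ≤ 2√23 ≈ 9.5917 ✓.


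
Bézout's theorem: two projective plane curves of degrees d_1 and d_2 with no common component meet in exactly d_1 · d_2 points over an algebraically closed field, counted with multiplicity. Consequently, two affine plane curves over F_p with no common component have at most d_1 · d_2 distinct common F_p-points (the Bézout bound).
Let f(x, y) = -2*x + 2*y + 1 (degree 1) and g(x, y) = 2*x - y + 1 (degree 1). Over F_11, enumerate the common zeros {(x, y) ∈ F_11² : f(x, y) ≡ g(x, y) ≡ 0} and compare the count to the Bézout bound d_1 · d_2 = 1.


Common zeros: {(4, 9)}; count = 1; Bézout bound = 1.

deg(f) = 1, deg(g) = 1, so Bézout bound = 1.
Scan x ∈ F_11. For each x, list the y ∈ F_11 with f(x, y) ≡ 0 and those with g(x, y) ≡ 0 (mod 11); the common zeros in that column are the intersection.
  x = 0: f ≡ 0 at y ∈ {5}; g ≡ 0 at y ∈ {1}; common: ∅.
  x = 1: f ≡ 0 at y ∈ {6}; g ≡ 0 at y ∈ {3}; common: ∅.
  x = 2: f ≡ 0 at y ∈ {7}; g ≡ 0 at y ∈ {5}; common: ∅.
  x = 3: f ≡ 0 at y ∈ {8}; g ≡ 0 at y ∈ {7}; common: ∅.
  x = 4: f ≡ 0 at y ∈ {9}; g ≡ 0 at y ∈ {9}; common: {9}.
  x = 5: f ≡ 0 at y ∈ {10}; g ≡ 0 at y ∈ {0}; common: ∅.
  x = 6: f ≡ 0 at y ∈ {0}; g ≡ 0 at y ∈ {2}; common: ∅.
  x = 7: f ≡ 0 at y ∈ {1}; g ≡ 0 at y ∈ {4}; common: ∅.
  x = 8: f ≡ 0 at y ∈ {2}; g ≡ 0 at y ∈ {6}; common: ∅.
  x = 9: f ≡ 0 at y ∈ {3}; g ≡ 0 at y ∈ {8}; common: ∅.
  x = 10: f ≡ 0 at y ∈ {4}; g ≡ 0 at y ∈ {10}; common: ∅.
Collecting: common zeros = {(4, 9)}, so the count is 1.
Comparison with the Bézout bound: 1 ≤ 1 = deg(f)·deg(g), as expected for curves with no common component (the bound is attained).


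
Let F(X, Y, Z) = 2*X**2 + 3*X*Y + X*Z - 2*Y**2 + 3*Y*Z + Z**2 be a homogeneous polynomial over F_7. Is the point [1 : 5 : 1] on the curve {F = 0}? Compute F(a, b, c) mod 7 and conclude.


F(1,5,1) ≡ 5 (mod 7); P is NOT on the curve.

Evaluate F(1, 5, 1) term-by-term (mod 7).
  2*X**2 ↦ 2·1·1·1 = 2
  3*X*Y ↦ 3·1·5·1 = 15
  X*Z ↦ 1·1·1·1 = 1
  -2*Y**2 ↦ -2·1·25·1 = -50
  3*Y*Z ↦ 3·1·5·1 = 15
  Z**2 ↦ 1·1·1·1 = 1
Sum: F(1, 5, 1) = (2) + (15) + (1) + (-50) + (15) + (1) = -16.
Reducing mod 7: -16 ≡ 5 (mod 7).
Since F(a, b, c) ≡ 5 ≠ 0 (mod 7), P does NOT lie on the curve.


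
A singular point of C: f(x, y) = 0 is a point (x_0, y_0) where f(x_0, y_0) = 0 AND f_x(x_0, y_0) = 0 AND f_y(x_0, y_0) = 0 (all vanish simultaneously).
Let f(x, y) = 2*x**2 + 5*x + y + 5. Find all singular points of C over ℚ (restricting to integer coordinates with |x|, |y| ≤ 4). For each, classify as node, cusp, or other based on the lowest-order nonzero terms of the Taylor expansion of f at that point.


No singular points in the scanned grid; C is smooth there.

Compute partial derivatives:
  f_x = 4*x + 5.
  f_y = 1.
f_y = 1 is a nonzero constant, so f_y never vanishes: no point (x, y) can satisfy f = f_x = f_y = 0. In particular no (x, y) ∈ {−4, ..., 4}² is singular; the curve is smooth.


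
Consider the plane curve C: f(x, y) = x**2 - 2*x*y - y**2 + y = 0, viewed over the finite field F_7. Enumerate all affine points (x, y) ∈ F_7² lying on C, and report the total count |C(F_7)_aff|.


Affine F_7-points: {(0, 0), (0, 1), (2, 1), (2, 3), (4, 3), (4, 4)}; count = 6.

For each of the 49 pairs (x, y) ∈ F_7², evaluate f(x, y) mod 7. Record the zeros.
  x = 0: [0↦0, 1↦0, 2↦5, 3↦1, 4↦2, 5↦1, 6↦5]  zeros at y ∈ {0, 1}
  x = 1: [0↦1, 1↦6, 2↦2, 3↦3, 4↦2, 5↦6, 6↦1]  zeros at y ∈ ∅
  x = 2: [0↦4, 1↦0, 2↦1, 3↦0, 4↦4, 5↦6, 6↦6]  zeros at y ∈ {1, 3}
  x = 3: [0↦2, 1↦3, 2↦2, 3↦6, 4↦1, 5↦1, 6↦6]  zeros at y ∈ ∅
  x = 4: [0↦2, 1↦1, 2↦5, 3↦0, 4↦0, 5↦5, 6↦1]  zeros at y ∈ {3, 4}
  x = 5: [0↦4, 1↦1, 2↦3, 3↦3, 4↦1, 5↦4, 6↦5]  zeros at y ∈ ∅
  x = 6: [0↦1, 1↦3, 2↦3, 3↦1, 4↦4, 5↦5, 6↦4]  zeros at y ∈ ∅
Collecting zeros: affine points = {(0, 0), (0, 1), (2, 1), (2, 3), (4, 3), (4, 4)}.
Total count |C(F_7)_aff| = 6.


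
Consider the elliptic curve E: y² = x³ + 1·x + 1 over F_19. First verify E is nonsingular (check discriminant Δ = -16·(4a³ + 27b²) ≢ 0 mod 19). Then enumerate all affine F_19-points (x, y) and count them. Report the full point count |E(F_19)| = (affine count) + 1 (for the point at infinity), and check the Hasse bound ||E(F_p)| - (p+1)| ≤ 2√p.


Affine points = {(0, 1), (0, 18), (2, 7), (2, 12), (5, 6), (5, 13), (7, 3), (7, 16), (9, 6), (9, 13), (10, 2), (10, 17), (13, 8), (13, 11), (14, 2), (14, 17), (15, 3), (15, 16), (16, 3), (16, 16)}; affine count = 20; |E(F_19)| = 21.

Discriminant check: Δ ∝ 4a³ + 27b² = 4·1³ + 27·1² = 4·1 + 27·1 ≡ 12 (mod 19). Nonzero ⇒ E is nonsingular.
For each x ∈ F_19, compute rhs = x³ + 1·x + 1 mod 19, then count y ∈ F_19 with y² ≡ rhs.
  x = 0: rhs = 1, matching y values: 1, 18 (2 points).
  x = 1: rhs = 3, matching y values: none (0 points).
  x = 2: rhs = 11, matching y values: 7, 12 (2 points).
  x = 3: rhs = 12, matching y values: none (0 points).
  x = 4: rhs = 12, matching y values: none (0 points).
  x = 5: rhs = 17, matching y values: 6, 13 (2 points).
  x = 6: rhs = 14, matching y values: none (0 points).
  x = 7: rhs = 9, matching y values: 3, 16 (2 points).
  x = 8: rhs = 8, matching y values: none (0 points).
  x = 9: rhs = 17, matching y values: 6, 13 (2 points).
  x = 10: rhs = 4, matching y values: 2, 17 (2 points).
  x = 11: rhs = 13, matching y values: none (0 points).
  x = 12: rhs = 12, matching y values: none (0 points).
  x = 13: rhs = 7, matching y values: 8, 11 (2 points).
  x = 14: rhs = 4, matching y values: 2, 17 (2 points).
  x = 15: rhs = 9, matching y values: 3, 16 (2 points).
  x = 16: rhs = 9, matching y values: 3, 16 (2 points).
  x = 17: rhs = 10, matching y values: none (0 points).
  x = 18: rhs = 18, matching y values: none (0 points).
Total affine count: 20.
Full point count |E(F_19)| = 20 + 1 = 21.
Hasse bound: |21 − (19+1)| = |1| = 1 ≤ 2√19 ≈ 8.7178 ✓.


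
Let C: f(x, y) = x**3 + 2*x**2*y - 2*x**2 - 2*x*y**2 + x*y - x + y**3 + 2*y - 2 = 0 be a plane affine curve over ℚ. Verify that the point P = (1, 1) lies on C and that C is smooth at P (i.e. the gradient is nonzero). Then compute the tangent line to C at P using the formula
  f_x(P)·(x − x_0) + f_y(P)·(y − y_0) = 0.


Tangent line at P: x + 4*y - 5 = 0.

Step 1: f(1, 1) = 0, so P lies on C.
Step 2: partial derivatives
  f_x(x, y) = 3*x**2 + 4*x*y - 4*x - 2*y**2 + y - 1, f_y(x, y) = 2*x**2 - 4*x*y + x + 3*y**2 + 2.
  f_x(P) = 1, f_y(P) = 4 (gradient nonzero, so P is smooth).
Step 3: tangent line at P: 1·(x − 1) + 4·(y − 1) = 0.
Expanding: x + 4*y - 5 = 0.


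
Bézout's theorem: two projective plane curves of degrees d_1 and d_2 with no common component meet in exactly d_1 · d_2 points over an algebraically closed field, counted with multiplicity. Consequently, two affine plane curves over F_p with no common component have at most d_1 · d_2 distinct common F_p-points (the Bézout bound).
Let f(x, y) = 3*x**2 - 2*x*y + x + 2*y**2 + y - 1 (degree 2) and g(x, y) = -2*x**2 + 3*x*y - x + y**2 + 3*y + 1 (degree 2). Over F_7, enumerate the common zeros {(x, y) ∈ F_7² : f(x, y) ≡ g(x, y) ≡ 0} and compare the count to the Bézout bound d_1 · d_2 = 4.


Common zeros: ∅; count = 0; Bézout bound = 4.

deg(f) = 2, deg(g) = 2, so Bézout bound = 4.
Scan x ∈ F_7. For each x, list the y ∈ F_7 with f(x, y) ≡ 0 and those with g(x, y) ≡ 0 (mod 7); the common zeros in that column are the intersection.
  x = 0: f ≡ 0 at y ∈ {4, 6}; g ≡ 0 at y ∈ ∅; common: ∅.
  x = 1: f ≡ 0 at y ∈ ∅; g ≡ 0 at y ∈ {2, 6}; common: ∅.
  x = 2: f ≡ 0 at y ∈ ∅; g ≡ 0 at y ∈ ∅; common: ∅.
  x = 3: f ≡ 0 at y ∈ ∅; g ≡ 0 at y ∈ {1}; common: ∅.
  x = 4: f ≡ 0 at y ∈ ∅; g ≡ 0 at y ∈ {0, 6}; common: ∅.
  x = 5: f ≡ 0 at y ∈ {3, 5}; g ≡ 0 at y ∈ {1, 2}; common: ∅.
  x = 6: f ≡ 0 at y ∈ {3, 6}; g ≡ 0 at y ∈ {0}; common: ∅.
Collecting: common zeros = ∅, so the count is 0.
Comparison with the Bézout bound: 0 ≤ 4 = deg(f)·deg(g), as expected for curves with no common component (the affine F_7-count falls short of the bound because intersections may lie at infinity, over extension fields, or carry multiplicity).


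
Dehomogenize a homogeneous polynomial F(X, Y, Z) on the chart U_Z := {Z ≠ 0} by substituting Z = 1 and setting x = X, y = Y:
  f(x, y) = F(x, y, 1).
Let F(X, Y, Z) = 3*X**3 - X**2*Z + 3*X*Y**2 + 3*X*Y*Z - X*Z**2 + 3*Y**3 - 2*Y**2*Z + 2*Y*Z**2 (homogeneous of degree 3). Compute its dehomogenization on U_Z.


f(x, y) = 3*x**3 - x**2 + 3*x*y**2 + 3*x*y - x + 3*y**3 - 2*y**2 + 2*y

On U_Z we set Z = 1. Each monomial c·X^i·Y^j·Z^k in F becomes c·x^i·y^j·1^k = c·x^i·y^j.
Substituting Z = 1: F(X, Y, 1) = 3*x**3 - x**2 + 3*x*y**2 + 3*x*y - x + 3*y**3 - 2*y**2 + 2*y.
Note: deg(f) ≤ deg(F) = 3; strict inequality happens when F is divisible by Z (lost terms).


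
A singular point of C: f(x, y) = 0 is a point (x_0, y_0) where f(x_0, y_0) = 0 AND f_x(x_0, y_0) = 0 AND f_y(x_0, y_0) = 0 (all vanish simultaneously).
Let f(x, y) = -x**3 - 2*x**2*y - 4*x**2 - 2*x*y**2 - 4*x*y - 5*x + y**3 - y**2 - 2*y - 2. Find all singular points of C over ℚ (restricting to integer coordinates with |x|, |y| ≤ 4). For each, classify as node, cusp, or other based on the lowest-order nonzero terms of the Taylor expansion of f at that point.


Singular points: {(-1, 0)}; classification: node.

Compute partial derivatives:
  f_x = -3*x**2 - 4*x*y - 8*x - 2*y**2 - 4*y - 5.
  f_y = -2*x**2 - 4*x*y - 4*x + 3*y**2 - 2*y - 2.
Scan x_0 ∈ {−4, ..., 4}. For each x_0, f_y(x_0, y) is a polynomial in y; find its integer roots y ∈ {−4, ..., 4}, then test f_x and f at those candidates.
  x = -4: f_y(-4, y) = 3*y**2 + 14*y - 18; no integer root y with |y| ≤ 4.
  x = -3: f_y(-3, y) = 3*y**2 + 10*y - 8; vanishes at y ∈ {-4}. (-3, -4): f_x = -72 ≠ 0.
  x = -2: f_y(-2, y) = 3*y**2 + 6*y - 2; no integer root y with |y| ≤ 4.
  x = -1: f_y(-1, y) = 3*y**2 + 2*y; vanishes at y ∈ {0}. (-1, 0): f_x = 0, f = 0 — SINGULAR.
  x = 0: f_y(0, y) = 3*y**2 - 2*y - 2; no integer root y with |y| ≤ 4.
  x = 1: f_y(1, y) = 3*y**2 - 6*y - 8; no integer root y with |y| ≤ 4.
  x = 2: f_y(2, y) = 3*y**2 - 10*y - 18; no integer root y with |y| ≤ 4.
  x = 3: f_y(3, y) = 3*y**2 - 14*y - 32; no integer root y with |y| ≤ 4.
  x = 4: f_y(4, y) = 3*y**2 - 18*y - 50; no integer root y with |y| ≤ 4.
Only singular point on the grid: (-1, 0).
Classify: substitute x = -1 + u, y = 0 + v and expand: f = -u**3 - 2*u**2*v - u**2 - 2*u*v**2 + v**3 + v**2.
No constant or linear terms (consistent with a singular point). Quadratic part: -u**2 + v**2. Cubic part: -u**3 - 2*u**2*v - 2*u*v**2 + v**3.
The quadratic part v**2 - u**2 = (v − u)(v + u) splits into two distinct linear factors, so there are two distinct tangent lines y − 0 = ±(x − -1) — this is a node (ordinary double point).
Classification: node.


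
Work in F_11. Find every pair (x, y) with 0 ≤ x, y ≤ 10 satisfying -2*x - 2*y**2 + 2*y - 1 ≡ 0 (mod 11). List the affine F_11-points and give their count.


Affine F_11-points: {(3, 2), (3, 10), (4, 4), (4, 8), (5, 0), (5, 1), (7, 5), (7, 7), (8, 6), (10, 3), (10, 9)}; count = 11.

For each of the 121 pairs (x, y) ∈ F_11², evaluate f(x, y) mod 11. Record the zeros.
  x = 0: [0↦10, 1↦10, 2↦6, 3↦9, 4↦8, 5↦3, 6↦5, 7↦3, 8↦8, 9↦9, 10↦6]  zeros at y ∈ ∅
  x = 1: [0↦8, 1↦8, 2↦4, 3↦7, 4↦6, 5↦1, 6↦3, 7↦1, 8↦6, 9↦7, 10↦4]  zeros at y ∈ ∅
  x = 2: [0↦6, 1↦6, 2↦2, 3↦5, 4↦4, 5↦10, 6↦1, 7↦10, 8↦4, 9↦5, 10↦2]  zeros at y ∈ ∅
  x = 3: [0↦4, 1↦4, 2↦0, 3↦3, 4↦2, 5↦8, 6↦10, 7↦8, 8↦2, 9↦3, 10↦0]  zeros at y ∈ {2, 10}
  x = 4: [0↦2, 1↦2, 2↦9, 3↦1, 4↦0, 5↦6, 6↦8, 7↦6, 8↦0, 9↦1, 10↦9]  zeros at y ∈ {4, 8}
  x = 5: [0↦0, 1↦0, 2↦7, 3↦10, 4↦9, 5↦4, 6↦6, 7↦4, 8↦9, 9↦10, 10↦7]  zeros at y ∈ {0, 1}
  x = 6: [0↦9, 1↦9, 2↦5, 3↦8, 4↦7, 5↦2, 6↦4, 7↦2, 8↦7, 9↦8, 10↦5]  zeros at y ∈ ∅
  x = 7: [0↦7, 1↦7, 2↦3, 3↦6, 4↦5, 5↦0, 6↦2, 7↦0, 8↦5, 9↦6, 10↦3]  zeros at y ∈ {5, 7}
  x = 8: [0↦5, 1↦5, 2↦1, 3↦4, 4↦3, 5↦9, 6↦0, 7↦9, 8↦3, 9↦4, 10↦1]  zeros at y ∈ {6}
  x = 9: [0↦3, 1↦3, 2↦10, 3↦2, 4↦1, 5↦7, 6↦9, 7↦7, 8↦1, 9↦2, 10↦10]  zeros at y ∈ ∅
  x = 10: [0↦1, 1↦1, 2↦8, 3↦0, 4↦10, 5↦5, 6↦7, 7↦5, 8↦10, 9↦0, 10↦8]  zeros at y ∈ {3, 9}
Collecting zeros: affine points = {(3, 2), (3, 10), (4, 4), (4, 8), (5, 0), (5, 1), (7, 5), (7, 7), (8, 6), (10, 3), (10, 9)}.
Total count |C(F_11)_aff| = 11.


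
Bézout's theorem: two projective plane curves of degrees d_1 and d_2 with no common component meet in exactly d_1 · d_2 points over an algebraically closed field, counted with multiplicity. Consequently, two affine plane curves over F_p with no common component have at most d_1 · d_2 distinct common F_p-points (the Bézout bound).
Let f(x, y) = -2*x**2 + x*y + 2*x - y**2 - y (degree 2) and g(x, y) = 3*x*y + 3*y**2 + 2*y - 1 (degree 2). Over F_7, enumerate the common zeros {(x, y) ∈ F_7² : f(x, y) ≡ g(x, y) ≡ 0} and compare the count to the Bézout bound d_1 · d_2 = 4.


Common zeros: {(0, 6)}; count = 1; Bézout bound = 4.

deg(f) = 2, deg(g) = 2, so Bézout bound = 4.
Scan x ∈ F_7. For each x, list the y ∈ F_7 with f(x, y) ≡ 0 and those with g(x, y) ≡ 0 (mod 7); the common zeros in that column are the intersection.
  x = 0: f ≡ 0 at y ∈ {0, 6}; g ≡ 0 at y ∈ {5, 6}; common: {6}.
  x = 1: f ≡ 0 at y ∈ {0}; g ≡ 0 at y ∈ {1, 2}; common: ∅.
  x = 2: f ≡ 0 at y ∈ ∅; g ≡ 0 at y ∈ ∅; common: ∅.
  x = 3: f ≡ 0 at y ∈ ∅; g ≡ 0 at y ∈ {4}; common: ∅.
  x = 4: f ≡ 0 at y ∈ {4, 6}; g ≡ 0 at y ∈ ∅; common: ∅.
  x = 5: f ≡ 0 at y ∈ ∅; g ≡ 0 at y ∈ {3}; common: ∅.
  x = 6: f ≡ 0 at y ∈ {1, 4}; g ≡ 0 at y ∈ ∅; common: ∅.
Collecting: common zeros = {(0, 6)}, so the count is 1.
Comparison with the Bézout bound: 1 ≤ 4 = deg(f)·deg(g), as expected for curves with no common component (the affine F_7-count falls short of the bound because intersections may lie at infinity, over extension fields, or carry multiplicity).


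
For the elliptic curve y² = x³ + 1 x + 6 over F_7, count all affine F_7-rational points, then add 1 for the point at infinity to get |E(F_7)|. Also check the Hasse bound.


Affine points = {(1, 1), (1, 6), (2, 3), (2, 4), (3, 1), (3, 6), (4, 2), (4, 5), (6, 2), (6, 5)}; affine count = 10; |E(F_7)| = 11.

Discriminant check: Δ ∝ 4a³ + 27b² = 4·1³ + 27·6² = 4·1 + 27·36 ≡ 3 (mod 7). Nonzero ⇒ E is nonsingular.
For each x ∈ F_7, compute rhs = x³ + 1·x + 6 mod 7, then count y ∈ F_7 with y² ≡ rhs.
  x = 0: rhs = 6, matching y values: none (0 points).
  x = 1: rhs = 1, matching y values: 1, 6 (2 points).
  x = 2: rhs = 2, matching y values: 3, 4 (2 points).
  x = 3: rhs = 1, matching y values: 1, 6 (2 points).
  x = 4: rhs = 4, matching y values: 2, 5 (2 points).
  x = 5: rhs = 3, matching y values: none (0 points).
  x = 6: rhs = 4, matching y values: 2, 5 (2 points).
Total affine count: 10.
Full point count |E(F_7)| = 10 + 1 = 11.
Hasse bound: |11 − (7+1)| = |3| = 3 ≤ 2√7 ≈ 5.2915 ✓.


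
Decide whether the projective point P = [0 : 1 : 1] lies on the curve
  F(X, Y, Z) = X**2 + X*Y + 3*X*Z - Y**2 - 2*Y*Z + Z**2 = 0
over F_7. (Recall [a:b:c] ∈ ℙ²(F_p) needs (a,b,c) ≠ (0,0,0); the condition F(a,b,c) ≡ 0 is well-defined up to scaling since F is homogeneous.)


F(0,1,1) ≡ 5 (mod 7); P is NOT on the curve.

Evaluate F(0, 1, 1) term-by-term (mod 7).
  X**2 ↦ 1·0·1·1 = 0
  X*Y ↦ 1·0·1·1 = 0
  3*X*Z ↦ 3·0·1·1 = 0
  -Y**2 ↦ -1·1·1·1 = -1
  -2*Y*Z ↦ -2·1·1·1 = -2
  Z**2 ↦ 1·1·1·1 = 1
Sum: F(0, 1, 1) = (0) + (0) + (0) + (-1) + (-2) + (1) = -2.
Reducing mod 7: -2 ≡ 5 (mod 7).
Since F(a, b, c) ≡ 5 ≠ 0 (mod 7), P does NOT lie on the curve.


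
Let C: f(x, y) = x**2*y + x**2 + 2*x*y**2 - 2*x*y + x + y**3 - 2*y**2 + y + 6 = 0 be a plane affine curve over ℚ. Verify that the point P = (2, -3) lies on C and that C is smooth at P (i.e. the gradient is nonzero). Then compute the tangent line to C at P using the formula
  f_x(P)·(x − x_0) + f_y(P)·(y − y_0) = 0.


Tangent line at P: 17*x + 16*y + 14 = 0.

Step 1: f(2, -3) = 0, so P lies on C.
Step 2: partial derivatives
  f_x(x, y) = 2*x*y + 2*x + 2*y**2 - 2*y + 1, f_y(x, y) = x**2 + 4*x*y - 2*x + 3*y**2 - 4*y + 1.
  f_x(P) = 17, f_y(P) = 16 (gradient nonzero, so P is smooth).
Step 3: tangent line at P: 17·(x − 2) + 16·(y − -3) = 0.
Expanding: 17*x + 16*y + 14 = 0.


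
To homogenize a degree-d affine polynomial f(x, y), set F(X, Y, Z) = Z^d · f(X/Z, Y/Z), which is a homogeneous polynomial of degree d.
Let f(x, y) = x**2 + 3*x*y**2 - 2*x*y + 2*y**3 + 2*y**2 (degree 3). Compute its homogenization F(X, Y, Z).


F(X, Y, Z) = X**2*Z + 3*X*Y**2 - 2*X*Y*Z + 2*Y**3 + 2*Y**2*Z

deg(f) = 3.
Substitute x = X/Z, y = Y/Z into f, then multiply by Z^3.
  monomial 1·x^2·y^0 ↦ 1·X^2·Y^0·Z^1.
  monomial 3·x^1·y^2 ↦ 3·X^1·Y^2·Z^0.
  monomial -2·x^1·y^1 ↦ -2·X^1·Y^1·Z^1.
  monomial 2·x^0·y^3 ↦ 2·X^0·Y^3·Z^0.
  monomial 2·x^0·y^2 ↦ 2·X^0·Y^2·Z^1.
Collecting: F(X, Y, Z) = X**2*Z + 3*X*Y**2 - 2*X*Y*Z + 2*Y**3 + 2*Y**2*Z.


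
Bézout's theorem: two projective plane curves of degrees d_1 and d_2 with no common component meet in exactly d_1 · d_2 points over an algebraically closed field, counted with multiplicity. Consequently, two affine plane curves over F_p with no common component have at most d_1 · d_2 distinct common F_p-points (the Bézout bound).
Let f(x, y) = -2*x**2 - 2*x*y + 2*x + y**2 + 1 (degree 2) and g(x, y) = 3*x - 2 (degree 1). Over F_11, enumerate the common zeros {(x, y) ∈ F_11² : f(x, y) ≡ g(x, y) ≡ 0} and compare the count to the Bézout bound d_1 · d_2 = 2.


Common zeros: ∅; count = 0; Bézout bound = 2.

deg(f) = 2, deg(g) = 1, so Bézout bound = 2.
Scan x ∈ F_11. For each x, list the y ∈ F_11 with f(x, y) ≡ 0 and those with g(x, y) ≡ 0 (mod 11); the common zeros in that column are the intersection.
  x = 0: f ≡ 0 at y ∈ ∅; g ≡ 0 at y ∈ ∅; common: ∅.
  x = 1: f ≡ 0 at y ∈ {1}; g ≡ 0 at y ∈ ∅; common: ∅.
  x = 2: f ≡ 0 at y ∈ ∅; g ≡ 0 at y ∈ ∅; common: ∅.
  x = 3: f ≡ 0 at y ∈ {0, 6}; g ≡ 0 at y ∈ ∅; common: ∅.
  x = 4: f ≡ 0 at y ∈ ∅; g ≡ 0 at y ∈ ∅; common: ∅.
  x = 5: f ≡ 0 at y ∈ {2, 8}; g ≡ 0 at y ∈ ∅; common: ∅.
  x = 6: f ≡ 0 at y ∈ ∅; g ≡ 0 at y ∈ ∅; common: ∅.
  x = 7: f ≡ 0 at y ∈ {7}; g ≡ 0 at y ∈ ∅; common: ∅.
  x = 8: f ≡ 0 at y ∈ ∅; g ≡ 0 at y ∈ {0, 1, 2, 3, 4, 5, 6, 7, 8, 9, 10}; common: ∅.
  x = 9: f ≡ 0 at y ∈ {0, 7}; g ≡ 0 at y ∈ ∅; common: ∅.
  x = 10: f ≡ 0 at y ∈ {1, 8}; g ≡ 0 at y ∈ ∅; common: ∅.
Collecting: common zeros = ∅, so the count is 0.
Comparison with the Bézout bound: 0 ≤ 2 = deg(f)·deg(g), as expected for curves with no common component (the affine F_11-count falls short of the bound because intersections may lie at infinity, over extension fields, or carry multiplicity).


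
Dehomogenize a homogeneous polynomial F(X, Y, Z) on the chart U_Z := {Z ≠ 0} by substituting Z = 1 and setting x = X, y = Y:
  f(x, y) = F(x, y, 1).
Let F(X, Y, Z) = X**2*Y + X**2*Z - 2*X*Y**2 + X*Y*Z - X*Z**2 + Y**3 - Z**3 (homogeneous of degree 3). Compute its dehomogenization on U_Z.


f(x, y) = x**2*y + x**2 - 2*x*y**2 + x*y - x + y**3 - 1

On U_Z we set Z = 1. Each monomial c·X^i·Y^j·Z^k in F becomes c·x^i·y^j·1^k = c·x^i·y^j.
Substituting Z = 1: F(X, Y, 1) = x**2*y + x**2 - 2*x*y**2 + x*y - x + y**3 - 1.
Note: deg(f) ≤ deg(F) = 3; strict inequality happens when F is divisible by Z (lost terms).


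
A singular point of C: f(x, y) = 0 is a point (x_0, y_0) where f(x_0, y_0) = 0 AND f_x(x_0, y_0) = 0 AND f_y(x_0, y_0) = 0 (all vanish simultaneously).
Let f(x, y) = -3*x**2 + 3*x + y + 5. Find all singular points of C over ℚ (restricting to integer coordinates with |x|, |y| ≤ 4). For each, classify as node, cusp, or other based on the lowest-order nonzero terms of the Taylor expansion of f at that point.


No singular points in the scanned grid; C is smooth there.

Compute partial derivatives:
  f_x = 3 - 6*x.
  f_y = 1.
f_y = 1 is a nonzero constant, so f_y never vanishes: no point (x, y) can satisfy f = f_x = f_y = 0. In particular no (x, y) ∈ {−4, ..., 4}² is singular; the curve is smooth.


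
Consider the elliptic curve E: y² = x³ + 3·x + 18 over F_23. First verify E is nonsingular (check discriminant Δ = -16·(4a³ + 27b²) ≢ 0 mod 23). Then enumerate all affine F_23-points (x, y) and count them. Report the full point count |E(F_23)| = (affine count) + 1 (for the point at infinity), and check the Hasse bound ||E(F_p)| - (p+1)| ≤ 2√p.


Affine points = {(0, 8), (0, 15), (2, 3), (2, 20), (3, 10), (3, 13), (4, 5), (4, 18), (8, 5), (8, 18), (10, 6), (10, 17), (11, 5), (11, 18), (13, 0), (18, 4), (18, 19), (21, 2), (21, 21)}; affine count = 19; |E(F_23)| = 20.

Discriminant check: Δ ∝ 4a³ + 27b² = 4·3³ + 27·18² = 4·27 + 27·324 ≡ 1 (mod 23). Nonzero ⇒ E is nonsingular.
For each x ∈ F_23, compute rhs = x³ + 3·x + 18 mod 23, then count y ∈ F_23 with y² ≡ rhs.
  x = 0: rhs = 18, matching y values: 8, 15 (2 points).
  x = 1: rhs = 22, matching y values: none (0 points).
  x = 2: rhs = 9, matching y values: 3, 20 (2 points).
  x = 3: rhs = 8, matching y values: 10, 13 (2 points).
  x = 4: rhs = 2, matching y values: 5, 18 (2 points).
  x = 5: rhs = 20, matching y values: none (0 points).
  x = 6: rhs = 22, matching y values: none (0 points).
  x = 7: rhs = 14, matching y values: none (0 points).
  x = 8: rhs = 2, matching y values: 5, 18 (2 points).
  x = 9: rhs = 15, matching y values: none (0 points).
  x = 10: rhs = 13, matching y values: 6, 17 (2 points).
  x = 11: rhs = 2, matching y values: 5, 18 (2 points).
  x = 12: rhs = 11, matching y values: none (0 points).
  x = 13: rhs = 0, matching y values: 0 (1 points).
  x = 14: rhs = 21, matching y values: none (0 points).
  x = 15: rhs = 11, matching y values: none (0 points).
  x = 16: rhs = 22, matching y values: none (0 points).
  x = 17: rhs = 14, matching y values: none (0 points).
  x = 18: rhs = 16, matching y values: 4, 19 (2 points).
  x = 19: rhs = 11, matching y values: none (0 points).
  x = 20: rhs = 5, matching y values: none (0 points).
  x = 21: rhs = 4, matching y values: 2, 21 (2 points).
  x = 22: rhs = 14, matching y values: none (0 points).
Total affine count: 19.
Full point count |E(F_23)| = 19 + 1 = 20.
Hasse bound: |20 − (23+1)| = |-4| = 4 ≤ 2√23 ≈ 9.5917 ✓.


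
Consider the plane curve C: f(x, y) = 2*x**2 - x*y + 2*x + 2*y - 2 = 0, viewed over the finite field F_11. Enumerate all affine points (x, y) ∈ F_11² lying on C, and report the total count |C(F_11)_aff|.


Affine F_11-points: {(0, 1), (1, 9), (3, 0), (4, 8), (5, 1), (6, 4), (7, 0), (8, 9), (9, 5), (10, 8)}; count = 10.

For each of the 121 pairs (x, y) ∈ F_11², evaluate f(x, y) mod 11. Record the zeros.
  x = 0: [0↦9, 1↦0, 2↦2, 3↦4, 4↦6, 5↦8, 6↦10, 7↦1, 8↦3, 9↦5, 10↦7]  zeros at y ∈ {1}
  x = 1: [0↦2, 1↦3, 2↦4, 3↦5, 4↦6, 5↦7, 6↦8, 7↦9, 8↦10, 9↦0, 10↦1]  zeros at y ∈ {9}
  x = 2: [0↦10, 1↦10, 2↦10, 3↦10, 4↦10, 5↦10, 6↦10, 7↦10, 8↦10, 9↦10, 10↦10]  zeros at y ∈ ∅
  x = 3: [0↦0, 1↦10, 2↦9, 3↦8, 4↦7, 5↦6, 6↦5, 7↦4, 8↦3, 9↦2, 10↦1]  zeros at y ∈ {0}
  x = 4: [0↦5, 1↦3, 2↦1, 3↦10, 4↦8, 5↦6, 6↦4, 7↦2, 8↦0, 9↦9, 10↦7]  zeros at y ∈ {8}
  x = 5: [0↦3, 1↦0, 2↦8, 3↦5, 4↦2, 5↦10, 6↦7, 7↦4, 8↦1, 9↦9, 10↦6]  zeros at y ∈ {1}
  x = 6: [0↦5, 1↦1, 2↦8, 3↦4, 4↦0, 5↦7, 6↦3, 7↦10, 8↦6, 9↦2, 10↦9]  zeros at y ∈ {4}
  x = 7: [0↦0, 1↦6, 2↦1, 3↦7, 4↦2, 5↦8, 6↦3, 7↦9, 8↦4, 9↦10, 10↦5]  zeros at y ∈ {0}
  x = 8: [0↦10, 1↦4, 2↦9, 3↦3, 4↦8, 5↦2, 6↦7, 7↦1, 8↦6, 9↦0, 10↦5]  zeros at y ∈ {9}
  x = 9: [0↦2, 1↦6, 2↦10, 3↦3, 4↦7, 5↦0, 6↦4, 7↦8, 8↦1, 9↦5, 10↦9]  zeros at y ∈ {5}
  x = 10: [0↦9, 1↦1, 2↦4, 3↦7, 4↦10, 5↦2, 6↦5, 7↦8, 8↦0, 9↦3, 10↦6]  zeros at y ∈ {8}
Collecting zeros: affine points = {(0, 1), (1, 9), (3, 0), (4, 8), (5, 1), (6, 4), (7, 0), (8, 9), (9, 5), (10, 8)}.
Total count |C(F_11)_aff| = 10.


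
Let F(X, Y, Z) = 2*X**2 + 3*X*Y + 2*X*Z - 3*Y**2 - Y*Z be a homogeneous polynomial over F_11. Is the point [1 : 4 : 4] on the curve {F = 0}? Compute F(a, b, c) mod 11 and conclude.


F(1,4,4) ≡ 2 (mod 11); P is NOT on the curve.

Evaluate F(1, 4, 4) term-by-term (mod 11).
  2*X**2 ↦ 2·1·1·1 = 2
  3*X*Y ↦ 3·1·4·1 = 12
  2*X*Z ↦ 2·1·1·4 = 8
  -3*Y**2 ↦ -3·1·16·1 = -48
  -Y*Z ↦ -1·1·4·4 = -16
Sum: F(1, 4, 4) = (2) + (12) + (8) + (-48) + (-16) = -42.
Reducing mod 11: -42 ≡ 2 (mod 11).
Since F(a, b, c) ≡ 2 ≠ 0 (mod 11), P does NOT lie on the curve.


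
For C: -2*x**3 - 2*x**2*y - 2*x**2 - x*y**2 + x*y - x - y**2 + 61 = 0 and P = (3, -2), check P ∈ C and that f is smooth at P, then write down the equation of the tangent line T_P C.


Tangent line at P: -49*x + y + 149 = 0.

Step 1: f(3, -2) = 0, so P lies on C.
Step 2: partial derivatives
  f_x(x, y) = -6*x**2 - 4*x*y - 4*x - y**2 + y - 1, f_y(x, y) = -2*x**2 - 2*x*y + x - 2*y.
  f_x(P) = -49, f_y(P) = 1 (gradient nonzero, so P is smooth).
Step 3: tangent line at P: -49·(x − 3) + 1·(y − -2) = 0.
Expanding: -49*x + y + 149 = 0.


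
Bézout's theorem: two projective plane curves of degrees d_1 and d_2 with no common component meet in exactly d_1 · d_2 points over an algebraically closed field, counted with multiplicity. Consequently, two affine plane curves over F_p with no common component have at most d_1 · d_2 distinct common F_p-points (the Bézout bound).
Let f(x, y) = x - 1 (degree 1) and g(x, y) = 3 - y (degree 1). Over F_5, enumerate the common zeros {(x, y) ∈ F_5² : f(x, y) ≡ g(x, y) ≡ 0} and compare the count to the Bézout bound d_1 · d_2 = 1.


Common zeros: {(1, 3)}; count = 1; Bézout bound = 1.

deg(f) = 1, deg(g) = 1, so Bézout bound = 1.
Scan x ∈ F_5. For each x, list the y ∈ F_5 with f(x, y) ≡ 0 and those with g(x, y) ≡ 0 (mod 5); the common zeros in that column are the intersection.
  x = 0: f ≡ 0 at y ∈ ∅; g ≡ 0 at y ∈ {3}; common: ∅.
  x = 1: f ≡ 0 at y ∈ {0, 1, 2, 3, 4}; g ≡ 0 at y ∈ {3}; common: {3}.
  x = 2: f ≡ 0 at y ∈ ∅; g ≡ 0 at y ∈ {3}; common: ∅.
  x = 3: f ≡ 0 at y ∈ ∅; g ≡ 0 at y ∈ {3}; common: ∅.
  x = 4: f ≡ 0 at y ∈ ∅; g ≡ 0 at y ∈ {3}; common: ∅.
Collecting: common zeros = {(1, 3)}, so the count is 1.
Comparison with the Bézout bound: 1 ≤ 1 = deg(f)·deg(g), as expected for curves with no common component (the bound is attained).


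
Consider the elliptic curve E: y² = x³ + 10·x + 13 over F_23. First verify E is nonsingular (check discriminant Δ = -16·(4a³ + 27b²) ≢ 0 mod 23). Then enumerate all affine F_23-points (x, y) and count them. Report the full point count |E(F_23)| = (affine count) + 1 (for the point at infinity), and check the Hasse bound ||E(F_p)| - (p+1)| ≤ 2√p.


Affine points = {(0, 6), (0, 17), (1, 1), (1, 22), (2, 8), (2, 15), (3, 1), (3, 22), (4, 5), (4, 18), (5, 2), (5, 21), (6, 6), (6, 17), (7, 9), (7, 14), (9, 2), (9, 21), (10, 3), (10, 20), (17, 6), (17, 17), (19, 1), (19, 22), (20, 5), (20, 18), (21, 10), (21, 13), (22, 5), (22, 18)}; affine count = 30; |E(F_23)| = 31.

Discriminant check: Δ ∝ 4a³ + 27b² = 4·10³ + 27·13² = 4·1000 + 27·169 ≡ 7 (mod 23). Nonzero ⇒ E is nonsingular.
For each x ∈ F_23, compute rhs = x³ + 10·x + 13 mod 23, then count y ∈ F_23 with y² ≡ rhs.
  x = 0: rhs = 13, matching y values: 6, 17 (2 points).
  x = 1: rhs = 1, matching y values: 1, 22 (2 points).
  x = 2: rhs = 18, matching y values: 8, 15 (2 points).
  x = 3: rhs = 1, matching y values: 1, 22 (2 points).
  x = 4: rhs = 2, matching y values: 5, 18 (2 points).
  x = 5: rhs = 4, matching y values: 2, 21 (2 points).
  x = 6: rhs = 13, matching y values: 6, 17 (2 points).
  x = 7: rhs = 12, matching y values: 9, 14 (2 points).
  x = 8: rhs = 7, matching y values: none (0 points).
  x = 9: rhs = 4, matching y values: 2, 21 (2 points).
  x = 10: rhs = 9, matching y values: 3, 20 (2 points).
  x = 11: rhs = 5, matching y values: none (0 points).
  x = 12: rhs = 21, matching y values: none (0 points).
  x = 13: rhs = 17, matching y values: none (0 points).
  x = 14: rhs = 22, matching y values: none (0 points).
  x = 15: rhs = 19, matching y values: none (0 points).
  x = 16: rhs = 14, matching y values: none (0 points).
  x = 17: rhs = 13, matching y values: 6, 17 (2 points).
  x = 18: rhs = 22, matching y values: none (0 points).
  x = 19: rhs = 1, matching y values: 1, 22 (2 points).
  x = 20: rhs = 2, matching y values: 5, 18 (2 points).
  x = 21: rhs = 8, matching y values: 10, 13 (2 points).
  x = 22: rhs = 2, matching y values: 5, 18 (2 points).
Total affine count: 30.
Full point count |E(F_23)| = 30 + 1 = 31.
Hasse bound: |31 − (23+1)| = |7| = 7 ≤ 2√23 ≈ 9.5917 ✓.


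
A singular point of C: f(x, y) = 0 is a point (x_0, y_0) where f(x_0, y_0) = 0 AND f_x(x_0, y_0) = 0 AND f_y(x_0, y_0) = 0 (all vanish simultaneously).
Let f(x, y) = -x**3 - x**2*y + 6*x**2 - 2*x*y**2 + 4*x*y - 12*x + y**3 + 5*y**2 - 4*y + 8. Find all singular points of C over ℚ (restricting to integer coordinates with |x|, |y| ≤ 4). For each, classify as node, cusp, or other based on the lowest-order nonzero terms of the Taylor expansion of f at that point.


Singular points: {(2, 0)}; classification: cusp.

Compute partial derivatives:
  f_x = -3*x**2 - 2*x*y + 12*x - 2*y**2 + 4*y - 12.
  f_y = -x**2 - 4*x*y + 4*x + 3*y**2 + 10*y - 4.
Scan x_0 ∈ {−4, ..., 4}. For each x_0, f_y(x_0, y) is a polynomial in y; find its integer roots y ∈ {−4, ..., 4}, then test f_x and f at those candidates.
  x = -4: f_y(-4, y) = 3*y**2 + 26*y - 36; no integer root y with |y| ≤ 4.
  x = -3: f_y(-3, y) = 3*y**2 + 22*y - 25; vanishes at y ∈ {1}. (-3, 1): f_x = -67 ≠ 0.
  x = -2: f_y(-2, y) = 3*y**2 + 18*y - 16; no integer root y with |y| ≤ 4.
  x = -1: f_y(-1, y) = 3*y**2 + 14*y - 9; no integer root y with |y| ≤ 4.
  x = 0: f_y(0, y) = 3*y**2 + 10*y - 4; no integer root y with |y| ≤ 4.
  x = 1: f_y(1, y) = 3*y**2 + 6*y - 1; no integer root y with |y| ≤ 4.
  x = 2: f_y(2, y) = 3*y**2 + 2*y; vanishes at y ∈ {0}. (2, 0): f_x = 0, f = 0 — SINGULAR.
  x = 3: f_y(3, y) = 3*y**2 - 2*y - 1; vanishes at y ∈ {1}. (3, 1): f_x = -7 ≠ 0.
  x = 4: f_y(4, y) = 3*y**2 - 6*y - 4; no integer root y with |y| ≤ 4.
Only singular point on the grid: (2, 0).
Classify: substitute x = 2 + u, y = 0 + v and expand: f = -u**3 - u**2*v - 2*u*v**2 + v**3 + v**2.
No constant or linear terms (consistent with a singular point). Quadratic part: v**2. Cubic part: -u**3 - u**2*v - 2*u*v**2 + v**3.
The quadratic part v**2 is a perfect square, so there is a single (double) tangent line v = 0, i.e. y = 0. Restricting the cubic part to that line (v = 0) leaves -u**3 ≠ 0, so f is not divisible by v and the branch is v² ≈ u**3 to lowest order — this is a cusp.
Classification: cusp.


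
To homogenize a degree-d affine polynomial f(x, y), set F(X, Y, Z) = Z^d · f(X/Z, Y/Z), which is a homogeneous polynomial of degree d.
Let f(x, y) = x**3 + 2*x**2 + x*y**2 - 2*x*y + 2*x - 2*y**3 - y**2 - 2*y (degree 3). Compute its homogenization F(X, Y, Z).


F(X, Y, Z) = X**3 + 2*X**2*Z + X*Y**2 - 2*X*Y*Z + 2*X*Z**2 - 2*Y**3 - Y**2*Z - 2*Y*Z**2

deg(f) = 3.
Substitute x = X/Z, y = Y/Z into f, then multiply by Z^3.
  monomial 1·x^3·y^0 ↦ 1·X^3·Y^0·Z^0.
  monomial 2·x^2·y^0 ↦ 2·X^2·Y^0·Z^1.
  monomial 1·x^1·y^2 ↦ 1·X^1·Y^2·Z^0.
  monomial -2·x^1·y^1 ↦ -2·X^1·Y^1·Z^1.
  monomial 2·x^1·y^0 ↦ 2·X^1·Y^0·Z^2.
  monomial -2·x^0·y^3 ↦ -2·X^0·Y^3·Z^0.
  monomial -1·x^0·y^2 ↦ -1·X^0·Y^2·Z^1.
  monomial -2·x^0·y^1 ↦ -2·X^0·Y^1·Z^2.
Collecting: F(X, Y, Z) = X**3 + 2*X**2*Z + X*Y**2 - 2*X*Y*Z + 2*X*Z**2 - 2*Y**3 - Y**2*Z - 2*Y*Z**2.


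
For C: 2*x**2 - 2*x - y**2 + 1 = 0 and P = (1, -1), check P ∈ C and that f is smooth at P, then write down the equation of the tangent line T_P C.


Tangent line at P: 2*x + 2*y = 0.

Step 1: f(1, -1) = 0, so P lies on C.
Step 2: partial derivatives
  f_x(x, y) = 4*x - 2, f_y(x, y) = -2*y.
  f_x(P) = 2, f_y(P) = 2 (gradient nonzero, so P is smooth).
Step 3: tangent line at P: 2·(x − 1) + 2·(y − -1) = 0.
Expanding: 2*x + 2*y = 0.


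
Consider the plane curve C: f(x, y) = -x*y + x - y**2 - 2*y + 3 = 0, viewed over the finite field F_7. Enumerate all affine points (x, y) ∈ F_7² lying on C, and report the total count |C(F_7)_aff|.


Affine F_7-points: {(0, 1), (0, 4), (1, 1), (1, 3), (2, 1), (2, 2), (3, 1), (4, 0), (4, 1), (5, 1), (5, 6), (6, 1), (6, 5)}; count = 13.

For each of the 49 pairs (x, y) ∈ F_7², evaluate f(x, y) mod 7. Record the zeros.
  x = 0: [0↦3, 1↦0, 2↦2, 3↦2, 4↦0, 5↦3, 6↦4]  zeros at y ∈ {1, 4}
  x = 1: [0↦4, 1↦0, 2↦1, 3↦0, 4↦4, 5↦6, 6↦6]  zeros at y ∈ {1, 3}
  x = 2: [0↦5, 1↦0, 2↦0, 3↦5, 4↦1, 5↦2, 6↦1]  zeros at y ∈ {1, 2}
  x = 3: [0↦6, 1↦0, 2↦6, 3↦3, 4↦5, 5↦5, 6↦3]  zeros at y ∈ {1}
  x = 4: [0↦0, 1↦0, 2↦5, 3↦1, 4↦2, 5↦1, 6↦5]  zeros at y ∈ {0, 1}
  x = 5: [0↦1, 1↦0, 2↦4, 3↦6, 4↦6, 5↦4, 6↦0]  zeros at y ∈ {1, 6}
  x = 6: [0↦2, 1↦0, 2↦3, 3↦4, 4↦3, 5↦0, 6↦2]  zeros at y ∈ {1, 5}
Collecting zeros: affine points = {(0, 1), (0, 4), (1, 1), (1, 3), (2, 1), (2, 2), (3, 1), (4, 0), (4, 1), (5, 1), (5, 6), (6, 1), (6, 5)}.
Total count |C(F_7)_aff| = 13.


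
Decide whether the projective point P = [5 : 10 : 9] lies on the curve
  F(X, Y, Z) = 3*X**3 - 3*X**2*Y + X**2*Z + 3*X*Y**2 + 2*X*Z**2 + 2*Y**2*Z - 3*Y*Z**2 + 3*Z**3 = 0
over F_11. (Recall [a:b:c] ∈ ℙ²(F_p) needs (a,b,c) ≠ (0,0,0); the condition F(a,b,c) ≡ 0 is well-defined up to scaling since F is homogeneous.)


F(5,10,9) ≡ 10 (mod 11); P is NOT on the curve.

Evaluate F(5, 10, 9) term-by-term (mod 11).
  3*X**3 ↦ 3·125·1·1 = 375
  -3*X**2*Y ↦ -3·25·10·1 = -750
  X**2*Z ↦ 1·25·1·9 = 225
  3*X*Y**2 ↦ 3·5·100·1 = 1500
  2*X*Z**2 ↦ 2·5·1·81 = 810
  2*Y**2*Z ↦ 2·1·100·9 = 1800
  -3*Y*Z**2 ↦ -3·1·10·81 = -2430
  3*Z**3 ↦ 3·1·1·729 = 2187
Sum: F(5, 10, 9) = (375) + (-750) + (225) + (1500) + (810) + (1800) + (-2430) + (2187) = 3717.
Reducing mod 11: 3717 ≡ 10 (mod 11).
Since F(a, b, c) ≡ 10 ≠ 0 (mod 11), P does NOT lie on the curve.


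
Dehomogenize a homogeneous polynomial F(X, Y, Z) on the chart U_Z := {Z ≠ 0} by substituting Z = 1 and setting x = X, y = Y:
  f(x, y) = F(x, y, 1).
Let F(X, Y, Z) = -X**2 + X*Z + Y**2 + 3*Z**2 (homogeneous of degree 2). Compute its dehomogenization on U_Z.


f(x, y) = -x**2 + x + y**2 + 3

On U_Z we set Z = 1. Each monomial c·X^i·Y^j·Z^k in F becomes c·x^i·y^j·1^k = c·x^i·y^j.
Substituting Z = 1: F(X, Y, 1) = -x**2 + x + y**2 + 3.
Note: deg(f) ≤ deg(F) = 2; strict inequality happens when F is divisible by Z (lost terms).


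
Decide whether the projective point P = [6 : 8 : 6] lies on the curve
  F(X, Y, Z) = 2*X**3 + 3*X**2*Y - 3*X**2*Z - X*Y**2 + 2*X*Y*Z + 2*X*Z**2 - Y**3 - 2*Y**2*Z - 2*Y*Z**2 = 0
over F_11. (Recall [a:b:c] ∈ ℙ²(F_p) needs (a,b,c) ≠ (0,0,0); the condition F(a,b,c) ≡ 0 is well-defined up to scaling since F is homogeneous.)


F(6,8,6) ≡ 10 (mod 11); P is NOT on the curve.

Evaluate F(6, 8, 6) term-by-term (mod 11).
  2*X**3 ↦ 2·216·1·1 = 432
  3*X**2*Y ↦ 3·36·8·1 = 864
  -3*X**2*Z ↦ -3·36·1·6 = -648
  -X*Y**2 ↦ -1·6·64·1 = -384
  2*X*Y*Z ↦ 2·6·8·6 = 576
  2*X*Z**2 ↦ 2·6·1·36 = 432
  -Y**3 ↦ -1·1·512·1 = -512
  -2*Y**2*Z ↦ -2·1·64·6 = -768
  -2*Y*Z**2 ↦ -2·1·8·36 = -576
Sum: F(6, 8, 6) = (432) + (864) + (-648) + (-384) + (576) + (432) + (-512) + (-768) + (-576) = -584.
Reducing mod 11: -584 ≡ 10 (mod 11).
Since F(a, b, c) ≡ 10 ≠ 0 (mod 11), P does NOT lie on the curve.


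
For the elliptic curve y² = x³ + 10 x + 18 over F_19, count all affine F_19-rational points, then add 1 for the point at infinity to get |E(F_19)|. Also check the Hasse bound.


Affine points = {(6, 3), (6, 16), (9, 1), (9, 18), (10, 4), (10, 15), (12, 2), (12, 17), (15, 3), (15, 16), (17, 3), (17, 16), (18, 8), (18, 11)}; affine count = 14; |E(F_19)| = 15.

Discriminant check: Δ ∝ 4a³ + 27b² = 4·10³ + 27·18² = 4·1000 + 27·324 ≡ 18 (mod 19). Nonzero ⇒ E is nonsingular.
For each x ∈ F_19, compute rhs = x³ + 10·x + 18 mod 19, then count y ∈ F_19 with y² ≡ rhs.
  x = 0: rhs = 18, matching y values: none (0 points).
  x = 1: rhs = 10, matching y values: none (0 points).
  x = 2: rhs = 8, matching y values: none (0 points).
  x = 3: rhs = 18, matching y values: none (0 points).
  x = 4: rhs = 8, matching y values: none (0 points).
  x = 5: rhs = 3, matching y values: none (0 points).
  x = 6: rhs = 9, matching y values: 3, 16 (2 points).
  x = 7: rhs = 13, matching y values: none (0 points).
  x = 8: rhs = 2, matching y values: none (0 points).
  x = 9: rhs = 1, matching y values: 1, 18 (2 points).
  x = 10: rhs = 16, matching y values: 4, 15 (2 points).
  x = 11: rhs = 15, matching y values: none (0 points).
  x = 12: rhs = 4, matching y values: 2, 17 (2 points).
  x = 13: rhs = 8, matching y values: none (0 points).
  x = 14: rhs = 14, matching y values: none (0 points).
  x = 15: rhs = 9, matching y values: 3, 16 (2 points).
  x = 16: rhs = 18, matching y values: none (0 points).
  x = 17: rhs = 9, matching y values: 3, 16 (2 points).
  x = 18: rhs = 7, matching y values: 8, 11 (2 points).
Total affine count: 14.
Full point count |E(F_19)| = 14 + 1 = 15.
Hasse bound: |15 − (19+1)| = |-5| = 5 ≤ 2√19 ≈ 8.7178 ✓.
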